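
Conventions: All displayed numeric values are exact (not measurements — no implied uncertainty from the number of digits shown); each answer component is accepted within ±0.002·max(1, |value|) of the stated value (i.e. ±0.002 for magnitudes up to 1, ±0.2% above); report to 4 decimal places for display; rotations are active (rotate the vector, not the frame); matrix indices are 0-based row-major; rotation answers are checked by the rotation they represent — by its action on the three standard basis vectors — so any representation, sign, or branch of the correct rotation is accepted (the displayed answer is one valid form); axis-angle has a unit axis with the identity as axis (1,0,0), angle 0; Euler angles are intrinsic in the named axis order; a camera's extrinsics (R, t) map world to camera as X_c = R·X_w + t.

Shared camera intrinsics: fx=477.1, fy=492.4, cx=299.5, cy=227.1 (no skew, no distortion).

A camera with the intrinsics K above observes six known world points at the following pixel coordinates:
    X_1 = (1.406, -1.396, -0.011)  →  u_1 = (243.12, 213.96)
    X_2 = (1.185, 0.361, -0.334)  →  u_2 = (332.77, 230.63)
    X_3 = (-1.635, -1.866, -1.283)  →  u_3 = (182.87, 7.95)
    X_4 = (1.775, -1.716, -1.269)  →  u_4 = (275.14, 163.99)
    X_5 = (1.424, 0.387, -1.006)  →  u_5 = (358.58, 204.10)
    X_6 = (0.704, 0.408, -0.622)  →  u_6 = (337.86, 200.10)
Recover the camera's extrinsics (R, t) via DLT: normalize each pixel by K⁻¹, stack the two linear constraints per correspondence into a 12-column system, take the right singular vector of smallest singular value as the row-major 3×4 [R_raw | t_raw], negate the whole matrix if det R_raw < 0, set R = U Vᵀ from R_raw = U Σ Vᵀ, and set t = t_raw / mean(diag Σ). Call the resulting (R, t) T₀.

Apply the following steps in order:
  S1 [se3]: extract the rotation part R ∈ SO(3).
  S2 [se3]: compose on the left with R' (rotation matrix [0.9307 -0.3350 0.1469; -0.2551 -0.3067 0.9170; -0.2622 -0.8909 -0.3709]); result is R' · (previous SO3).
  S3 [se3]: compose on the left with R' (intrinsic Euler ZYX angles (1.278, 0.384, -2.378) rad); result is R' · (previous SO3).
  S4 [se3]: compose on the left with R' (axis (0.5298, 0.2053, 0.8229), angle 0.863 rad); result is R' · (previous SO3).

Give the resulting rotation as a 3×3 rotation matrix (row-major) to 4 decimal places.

rotation (matrix) = ((0.7722, -0.3855, 0.5051), (0.6289, 0.3502, -0.6941), (0.0907, 0.8537, 0.5129))

source (pnp_recover): camera pose = R=[0.2896 0.7959 -0.5317; 0.4722 0.3644 0.8026; 0.8325 -0.4835 -0.2703], t=(-0.2901, -0.3698, 6.5185)
after S1 (rot_of_se3): [0.2896 0.7959 -0.5317; 0.4722 0.3644 0.8026; 0.8325 -0.4835 -0.2703]
after S2 (compose_so3): [0.2336 0.5476 -0.8035; 0.5447 -0.7582 -0.3584; -0.8054 -0.3539 -0.4754]
after S3 (compose_so3): [0.9947 -0.0592 -0.0842; 0.0066 0.8533 -0.5213; 0.1027 0.5180 0.8492]
after S4 (compose_so3): [0.7722 -0.3855 0.5051; 0.6289 0.3502 -0.6941; 0.0907 0.8537 0.5129]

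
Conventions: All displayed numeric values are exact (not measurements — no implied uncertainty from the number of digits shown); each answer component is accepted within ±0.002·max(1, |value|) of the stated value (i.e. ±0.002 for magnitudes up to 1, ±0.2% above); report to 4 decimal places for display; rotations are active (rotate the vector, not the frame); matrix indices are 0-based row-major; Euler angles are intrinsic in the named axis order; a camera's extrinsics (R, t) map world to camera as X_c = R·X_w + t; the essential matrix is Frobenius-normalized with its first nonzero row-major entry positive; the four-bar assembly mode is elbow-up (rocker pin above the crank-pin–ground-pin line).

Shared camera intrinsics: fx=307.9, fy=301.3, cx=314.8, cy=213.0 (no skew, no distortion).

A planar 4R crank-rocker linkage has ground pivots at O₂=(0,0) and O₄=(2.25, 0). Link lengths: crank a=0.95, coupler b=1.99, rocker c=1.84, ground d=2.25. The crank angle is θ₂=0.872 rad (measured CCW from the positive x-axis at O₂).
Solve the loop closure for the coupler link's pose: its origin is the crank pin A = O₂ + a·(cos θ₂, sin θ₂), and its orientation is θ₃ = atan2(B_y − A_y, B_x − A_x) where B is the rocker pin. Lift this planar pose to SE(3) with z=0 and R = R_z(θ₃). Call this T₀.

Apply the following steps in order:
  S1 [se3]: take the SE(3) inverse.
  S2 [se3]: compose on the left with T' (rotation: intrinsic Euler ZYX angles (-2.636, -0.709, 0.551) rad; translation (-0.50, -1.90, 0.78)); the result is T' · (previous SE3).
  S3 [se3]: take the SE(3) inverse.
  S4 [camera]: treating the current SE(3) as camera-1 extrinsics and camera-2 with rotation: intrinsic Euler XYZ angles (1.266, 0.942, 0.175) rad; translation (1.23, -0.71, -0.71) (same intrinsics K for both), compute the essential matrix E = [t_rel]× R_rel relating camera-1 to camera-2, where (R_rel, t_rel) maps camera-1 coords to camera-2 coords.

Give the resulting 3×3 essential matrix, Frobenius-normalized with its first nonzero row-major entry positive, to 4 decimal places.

matrix = [0.5510 0.0197 0.2526; -0.1067 0.2037 0.6103; 0.4239 -0.0896 -0.1383]

source (fourbar_fk): coupler pose = R=[0.8291 -0.5591 0.0000; 0.5591 0.8291 0.0000; 0.0000 0.0000 1.0000], t=(0.6111, 0.7273, 0.0000)
after S1 (invert_se3): R=[0.8291 0.5591 0.0000; -0.5591 0.8291 0.0000; 0.0000 0.0000 1.0000], t=(-0.9133, -0.2613, 0.0000)
after S2 (compose_se3): R=[-0.9480 0.2181 0.2318; 0.0197 -0.6867 0.7267; 0.3176 0.6935 0.6467], t=(-0.0793, -1.4126, 0.0815)
after S3 (invert_se3): R=[-0.9480 0.0197 0.3176; 0.2181 -0.6867 0.6935; 0.2318 0.7267 0.6467], t=(-0.0732, -1.0092, 0.9922)
after S4 (essential): [0.5510 0.0197 0.2526; -0.1067 0.2037 0.6103; 0.4239 -0.0896 -0.1383]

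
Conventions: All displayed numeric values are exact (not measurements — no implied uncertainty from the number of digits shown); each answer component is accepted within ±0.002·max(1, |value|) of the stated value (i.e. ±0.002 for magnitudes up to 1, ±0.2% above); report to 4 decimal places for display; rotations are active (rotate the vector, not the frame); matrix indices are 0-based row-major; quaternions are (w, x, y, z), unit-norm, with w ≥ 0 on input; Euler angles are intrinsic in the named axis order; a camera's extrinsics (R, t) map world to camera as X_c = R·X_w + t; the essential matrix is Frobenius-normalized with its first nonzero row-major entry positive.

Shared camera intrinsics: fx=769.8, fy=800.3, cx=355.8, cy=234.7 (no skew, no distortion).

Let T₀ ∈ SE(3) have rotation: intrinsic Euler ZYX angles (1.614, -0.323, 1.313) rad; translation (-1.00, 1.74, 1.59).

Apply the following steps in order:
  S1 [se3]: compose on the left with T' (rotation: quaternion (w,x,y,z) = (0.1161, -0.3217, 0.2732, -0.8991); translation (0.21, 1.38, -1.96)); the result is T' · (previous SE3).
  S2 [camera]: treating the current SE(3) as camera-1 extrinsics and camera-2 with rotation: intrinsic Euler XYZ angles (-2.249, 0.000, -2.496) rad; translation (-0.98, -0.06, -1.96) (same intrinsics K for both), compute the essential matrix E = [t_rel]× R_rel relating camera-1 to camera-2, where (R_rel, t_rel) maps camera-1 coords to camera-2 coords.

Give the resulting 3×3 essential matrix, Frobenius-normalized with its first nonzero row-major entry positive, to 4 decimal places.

after S1 (compose_se3): R=[0.2664 0.7631 -0.5888; -0.8969 -0.0275 -0.4414; -0.3530 0.6457 0.6771], t=(2.0541, -0.3311, -2.4363)
after S2 (essential): [0.2218 -0.5018 0.4424; -0.2209 -0.4613 -0.4399; -0.0508 -0.1881 -0.1012]

matrix = [0.2218 -0.5018 0.4424; -0.2209 -0.4613 -0.4399; -0.0508 -0.1881 -0.1012]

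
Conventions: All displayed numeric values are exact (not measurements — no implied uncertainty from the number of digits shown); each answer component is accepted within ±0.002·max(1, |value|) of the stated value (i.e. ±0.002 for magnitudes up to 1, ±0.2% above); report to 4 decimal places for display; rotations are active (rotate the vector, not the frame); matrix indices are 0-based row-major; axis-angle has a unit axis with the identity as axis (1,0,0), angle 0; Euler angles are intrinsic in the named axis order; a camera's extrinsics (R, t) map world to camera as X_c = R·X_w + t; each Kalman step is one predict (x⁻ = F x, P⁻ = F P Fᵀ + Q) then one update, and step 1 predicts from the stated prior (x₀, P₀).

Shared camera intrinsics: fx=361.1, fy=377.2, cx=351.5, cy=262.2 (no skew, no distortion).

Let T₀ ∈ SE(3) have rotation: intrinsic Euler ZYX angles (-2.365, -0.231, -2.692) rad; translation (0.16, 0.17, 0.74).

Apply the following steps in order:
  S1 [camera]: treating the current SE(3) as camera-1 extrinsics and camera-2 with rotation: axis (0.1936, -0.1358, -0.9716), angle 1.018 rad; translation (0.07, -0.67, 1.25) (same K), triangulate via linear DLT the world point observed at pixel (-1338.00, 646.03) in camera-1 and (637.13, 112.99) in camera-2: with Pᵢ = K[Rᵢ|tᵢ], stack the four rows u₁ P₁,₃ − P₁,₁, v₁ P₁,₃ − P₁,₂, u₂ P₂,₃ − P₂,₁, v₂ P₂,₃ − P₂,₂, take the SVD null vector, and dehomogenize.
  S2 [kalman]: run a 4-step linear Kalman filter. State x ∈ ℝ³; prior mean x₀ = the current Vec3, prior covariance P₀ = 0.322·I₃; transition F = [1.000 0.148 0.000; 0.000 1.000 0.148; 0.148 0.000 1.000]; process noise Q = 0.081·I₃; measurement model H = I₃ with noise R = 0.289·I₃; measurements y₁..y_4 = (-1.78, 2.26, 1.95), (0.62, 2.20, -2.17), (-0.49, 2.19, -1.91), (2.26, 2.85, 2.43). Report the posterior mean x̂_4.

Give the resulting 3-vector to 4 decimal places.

result = (1.2171, 2.4288, 0.4991)

after S1 (triangulate): (0.7279, 1.1576, 0.2009)
after S2 (kf_track): (1.2171, 2.4288, 0.4991)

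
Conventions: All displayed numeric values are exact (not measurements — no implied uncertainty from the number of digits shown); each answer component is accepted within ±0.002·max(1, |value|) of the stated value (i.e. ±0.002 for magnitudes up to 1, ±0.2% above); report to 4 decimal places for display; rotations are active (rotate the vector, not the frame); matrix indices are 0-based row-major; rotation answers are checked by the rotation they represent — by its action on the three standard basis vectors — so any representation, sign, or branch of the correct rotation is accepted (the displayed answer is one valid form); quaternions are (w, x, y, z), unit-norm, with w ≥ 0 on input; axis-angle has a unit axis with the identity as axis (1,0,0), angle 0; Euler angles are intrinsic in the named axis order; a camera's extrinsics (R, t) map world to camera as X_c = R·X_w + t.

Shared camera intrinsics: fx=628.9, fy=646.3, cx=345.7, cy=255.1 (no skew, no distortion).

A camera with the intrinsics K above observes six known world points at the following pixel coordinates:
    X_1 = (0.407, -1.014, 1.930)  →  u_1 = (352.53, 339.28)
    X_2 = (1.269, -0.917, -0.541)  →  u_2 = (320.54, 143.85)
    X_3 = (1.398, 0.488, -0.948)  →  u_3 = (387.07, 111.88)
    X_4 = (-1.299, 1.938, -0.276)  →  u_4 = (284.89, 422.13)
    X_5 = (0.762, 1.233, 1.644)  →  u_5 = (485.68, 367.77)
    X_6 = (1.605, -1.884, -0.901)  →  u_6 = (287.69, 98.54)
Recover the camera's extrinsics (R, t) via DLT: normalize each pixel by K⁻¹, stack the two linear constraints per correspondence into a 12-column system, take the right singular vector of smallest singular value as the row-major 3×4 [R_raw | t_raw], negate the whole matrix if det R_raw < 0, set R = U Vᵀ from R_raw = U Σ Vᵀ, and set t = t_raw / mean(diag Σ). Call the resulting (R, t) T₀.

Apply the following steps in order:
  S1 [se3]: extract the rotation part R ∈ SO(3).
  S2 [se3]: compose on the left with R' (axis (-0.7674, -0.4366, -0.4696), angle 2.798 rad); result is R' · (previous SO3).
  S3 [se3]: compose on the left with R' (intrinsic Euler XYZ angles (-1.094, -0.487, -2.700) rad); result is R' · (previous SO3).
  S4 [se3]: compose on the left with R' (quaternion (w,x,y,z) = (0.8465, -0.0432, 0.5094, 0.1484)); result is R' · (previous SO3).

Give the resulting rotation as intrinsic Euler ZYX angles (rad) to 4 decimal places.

rotation (euler_zyx) = (0.4491, -0.1723, 0.4878)

source (pnp_recover): camera pose = R=[0.7129 0.5559 0.4275; -0.6212 0.2175 0.7529; 0.3256 -0.8023 0.5004], t=(-0.4600, 0.1199, 6.5298)
after S1 (rot_of_se3): [0.7129 0.5559 0.4275; -0.6212 0.2175 0.7529; 0.3256 -0.8023 0.5004]
after S2 (compose_so3): [-0.1786 -0.1553 0.9716; 0.9197 -0.3773 0.1087; 0.3497 0.9130 0.2102]
after S3 (compose_so3): [0.3264 -0.4457 -0.8336; 0.1586 0.8952 -0.4165; 0.9318 0.0038 0.3628]
after S4 (compose_so3): [0.8875 -0.4559 0.0670; 0.4277 0.7609 -0.4880; 0.1715 0.4618 0.8703]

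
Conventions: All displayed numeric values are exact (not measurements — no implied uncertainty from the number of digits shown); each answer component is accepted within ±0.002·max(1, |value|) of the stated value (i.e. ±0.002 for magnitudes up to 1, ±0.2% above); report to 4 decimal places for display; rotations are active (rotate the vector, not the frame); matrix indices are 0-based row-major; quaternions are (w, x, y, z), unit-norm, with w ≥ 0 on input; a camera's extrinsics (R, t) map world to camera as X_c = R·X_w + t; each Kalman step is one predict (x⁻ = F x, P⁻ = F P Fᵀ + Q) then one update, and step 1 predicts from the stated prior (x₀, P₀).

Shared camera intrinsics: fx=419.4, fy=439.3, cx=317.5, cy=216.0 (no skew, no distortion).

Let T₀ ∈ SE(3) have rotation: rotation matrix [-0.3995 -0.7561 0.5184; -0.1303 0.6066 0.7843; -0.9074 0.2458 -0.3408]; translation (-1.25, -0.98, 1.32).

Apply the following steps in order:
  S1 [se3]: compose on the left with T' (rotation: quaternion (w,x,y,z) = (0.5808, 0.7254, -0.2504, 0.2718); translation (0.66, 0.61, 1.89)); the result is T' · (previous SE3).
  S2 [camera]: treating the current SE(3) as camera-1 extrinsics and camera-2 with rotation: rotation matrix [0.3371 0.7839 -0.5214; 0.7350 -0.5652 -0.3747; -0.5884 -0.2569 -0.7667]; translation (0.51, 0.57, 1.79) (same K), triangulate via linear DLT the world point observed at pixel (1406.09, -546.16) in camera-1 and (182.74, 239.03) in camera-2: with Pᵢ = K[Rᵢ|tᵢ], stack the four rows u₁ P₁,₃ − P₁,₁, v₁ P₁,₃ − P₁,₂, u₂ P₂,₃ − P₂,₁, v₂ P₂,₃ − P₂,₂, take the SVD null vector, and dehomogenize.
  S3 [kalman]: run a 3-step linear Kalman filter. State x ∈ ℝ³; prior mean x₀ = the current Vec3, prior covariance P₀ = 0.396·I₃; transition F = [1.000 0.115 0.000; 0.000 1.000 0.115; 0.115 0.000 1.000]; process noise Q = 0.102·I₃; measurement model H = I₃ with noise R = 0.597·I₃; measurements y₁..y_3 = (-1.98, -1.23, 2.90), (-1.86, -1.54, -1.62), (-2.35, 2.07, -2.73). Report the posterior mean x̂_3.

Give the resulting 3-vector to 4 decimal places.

after S1 (compose_se3): R=[-0.2958 -0.9360 -0.1909; 0.9331 -0.3259 0.1520; -0.2045 -0.1332 0.9698], t=(0.5533, -0.4263, 0.1068)
after S2 (triangulate): (-1.2755, -1.0395, 0.2179)
after S3 (kf_track): (-2.1139, -0.1257, -0.9930)

result = (-2.1139, -0.1257, -0.9930)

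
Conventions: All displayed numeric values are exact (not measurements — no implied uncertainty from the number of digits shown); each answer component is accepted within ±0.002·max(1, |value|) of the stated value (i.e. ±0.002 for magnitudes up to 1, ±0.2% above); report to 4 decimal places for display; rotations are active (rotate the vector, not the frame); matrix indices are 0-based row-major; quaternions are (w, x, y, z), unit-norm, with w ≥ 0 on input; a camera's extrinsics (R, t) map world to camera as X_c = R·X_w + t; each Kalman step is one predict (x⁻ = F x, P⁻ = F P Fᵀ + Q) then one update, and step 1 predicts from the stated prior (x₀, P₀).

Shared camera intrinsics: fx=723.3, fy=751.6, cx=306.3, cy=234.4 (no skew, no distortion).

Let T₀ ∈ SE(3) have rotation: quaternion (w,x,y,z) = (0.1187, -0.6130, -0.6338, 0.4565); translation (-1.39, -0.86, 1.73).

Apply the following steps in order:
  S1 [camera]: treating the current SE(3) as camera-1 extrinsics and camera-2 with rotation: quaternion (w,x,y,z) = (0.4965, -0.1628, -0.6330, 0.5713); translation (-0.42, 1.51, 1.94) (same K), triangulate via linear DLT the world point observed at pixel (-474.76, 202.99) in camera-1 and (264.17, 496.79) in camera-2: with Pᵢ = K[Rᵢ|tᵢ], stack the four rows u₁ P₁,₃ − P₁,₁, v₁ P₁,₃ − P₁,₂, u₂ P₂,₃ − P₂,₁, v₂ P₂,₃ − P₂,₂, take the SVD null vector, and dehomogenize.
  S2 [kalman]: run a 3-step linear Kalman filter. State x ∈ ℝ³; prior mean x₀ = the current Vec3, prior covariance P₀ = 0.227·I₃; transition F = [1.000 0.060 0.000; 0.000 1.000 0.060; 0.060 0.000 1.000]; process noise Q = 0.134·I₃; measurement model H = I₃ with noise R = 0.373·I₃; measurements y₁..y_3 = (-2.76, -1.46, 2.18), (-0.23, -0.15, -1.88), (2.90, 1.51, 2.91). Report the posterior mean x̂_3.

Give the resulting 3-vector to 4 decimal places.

after S1 (triangulate): (0.6091, -1.7901, 0.2121)
after S2 (kf_track): (0.9246, 0.2395, 1.2263)

result = (0.9246, 0.2395, 1.2263)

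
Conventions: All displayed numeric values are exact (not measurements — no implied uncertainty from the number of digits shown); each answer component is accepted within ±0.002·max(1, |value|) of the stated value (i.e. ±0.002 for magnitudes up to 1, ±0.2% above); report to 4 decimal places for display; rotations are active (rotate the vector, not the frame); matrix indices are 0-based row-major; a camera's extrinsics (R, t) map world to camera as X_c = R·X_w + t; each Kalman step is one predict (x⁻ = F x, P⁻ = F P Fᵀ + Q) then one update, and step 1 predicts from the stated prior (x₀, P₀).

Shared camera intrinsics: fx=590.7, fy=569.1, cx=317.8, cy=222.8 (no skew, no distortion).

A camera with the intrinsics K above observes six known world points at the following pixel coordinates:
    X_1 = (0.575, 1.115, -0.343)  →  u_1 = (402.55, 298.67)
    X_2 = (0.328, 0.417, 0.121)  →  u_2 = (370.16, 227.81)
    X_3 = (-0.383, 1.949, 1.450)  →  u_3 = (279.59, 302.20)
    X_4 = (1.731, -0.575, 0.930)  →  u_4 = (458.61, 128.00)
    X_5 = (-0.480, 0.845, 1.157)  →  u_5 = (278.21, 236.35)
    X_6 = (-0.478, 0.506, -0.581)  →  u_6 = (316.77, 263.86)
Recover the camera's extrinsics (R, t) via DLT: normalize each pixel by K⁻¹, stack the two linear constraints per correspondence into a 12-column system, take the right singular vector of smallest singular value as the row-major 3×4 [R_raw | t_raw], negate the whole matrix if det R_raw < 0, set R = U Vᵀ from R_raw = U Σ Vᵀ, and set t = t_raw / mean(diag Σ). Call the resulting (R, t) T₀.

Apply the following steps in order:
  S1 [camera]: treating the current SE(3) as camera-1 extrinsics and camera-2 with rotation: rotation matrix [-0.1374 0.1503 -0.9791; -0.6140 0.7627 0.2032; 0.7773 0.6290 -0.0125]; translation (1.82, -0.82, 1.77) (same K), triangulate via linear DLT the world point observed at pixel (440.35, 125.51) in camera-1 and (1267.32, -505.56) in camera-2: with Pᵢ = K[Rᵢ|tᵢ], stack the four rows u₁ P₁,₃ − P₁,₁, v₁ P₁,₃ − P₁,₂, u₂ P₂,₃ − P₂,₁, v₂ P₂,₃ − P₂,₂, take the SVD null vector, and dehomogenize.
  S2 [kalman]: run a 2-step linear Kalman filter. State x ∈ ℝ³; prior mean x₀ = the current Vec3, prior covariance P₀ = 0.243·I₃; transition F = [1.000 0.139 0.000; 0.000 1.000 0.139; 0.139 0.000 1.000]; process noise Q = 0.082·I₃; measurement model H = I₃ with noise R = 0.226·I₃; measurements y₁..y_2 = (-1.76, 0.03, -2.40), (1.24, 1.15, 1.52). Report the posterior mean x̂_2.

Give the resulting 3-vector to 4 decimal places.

source (pnp_recover): camera pose = R=[0.9619 -0.0349 -0.2710; -0.0558 0.9458 -0.3200; 0.2675 0.3229 0.9078], t=(0.3100, -0.2800, 6.1898)
after S1 (triangulate): (0.4910, -0.9282, -0.9459)
after S2 (kf_track): (0.2552, 0.3310, -0.1282)

result = (0.2552, 0.3310, -0.1282)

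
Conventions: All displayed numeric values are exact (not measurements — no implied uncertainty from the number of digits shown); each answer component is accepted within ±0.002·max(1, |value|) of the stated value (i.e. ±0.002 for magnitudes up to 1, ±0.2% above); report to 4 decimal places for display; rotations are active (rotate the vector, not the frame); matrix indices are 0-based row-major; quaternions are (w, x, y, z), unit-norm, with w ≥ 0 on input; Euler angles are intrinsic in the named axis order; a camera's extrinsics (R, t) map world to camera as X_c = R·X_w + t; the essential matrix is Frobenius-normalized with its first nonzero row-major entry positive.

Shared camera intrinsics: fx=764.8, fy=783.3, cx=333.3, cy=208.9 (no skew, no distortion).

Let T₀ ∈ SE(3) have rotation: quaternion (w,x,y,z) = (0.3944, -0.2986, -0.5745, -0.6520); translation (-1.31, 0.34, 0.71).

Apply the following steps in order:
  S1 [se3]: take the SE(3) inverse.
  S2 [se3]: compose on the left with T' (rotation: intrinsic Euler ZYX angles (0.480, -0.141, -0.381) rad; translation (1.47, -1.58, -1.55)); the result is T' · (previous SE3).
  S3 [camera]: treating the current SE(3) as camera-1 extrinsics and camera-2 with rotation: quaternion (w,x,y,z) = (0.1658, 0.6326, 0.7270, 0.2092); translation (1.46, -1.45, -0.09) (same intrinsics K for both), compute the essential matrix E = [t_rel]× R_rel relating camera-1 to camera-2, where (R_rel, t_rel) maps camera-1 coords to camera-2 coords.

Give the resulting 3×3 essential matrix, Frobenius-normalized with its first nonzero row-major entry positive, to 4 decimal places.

after S1 (invert_se3): R=[-0.5105 -0.1712 0.8427; 0.8575 -0.0287 0.5137; -0.0638 0.9848 0.1615], t=(-1.2088, 0.7684, -0.5331)
after S2 (compose_se3): R=[-0.7578 -0.4225 0.4972; 0.4762 0.1629 0.8641; -0.4461 0.8916 0.0777], t=(0.2679, -1.6252, -2.4927)
after S3 (essential): [0.1164 0.1162 -0.0686; 0.4526 0.4411 -0.2625; -0.5129 0.4809 -0.0750]

matrix = [0.1164 0.1162 -0.0686; 0.4526 0.4411 -0.2625; -0.5129 0.4809 -0.0750]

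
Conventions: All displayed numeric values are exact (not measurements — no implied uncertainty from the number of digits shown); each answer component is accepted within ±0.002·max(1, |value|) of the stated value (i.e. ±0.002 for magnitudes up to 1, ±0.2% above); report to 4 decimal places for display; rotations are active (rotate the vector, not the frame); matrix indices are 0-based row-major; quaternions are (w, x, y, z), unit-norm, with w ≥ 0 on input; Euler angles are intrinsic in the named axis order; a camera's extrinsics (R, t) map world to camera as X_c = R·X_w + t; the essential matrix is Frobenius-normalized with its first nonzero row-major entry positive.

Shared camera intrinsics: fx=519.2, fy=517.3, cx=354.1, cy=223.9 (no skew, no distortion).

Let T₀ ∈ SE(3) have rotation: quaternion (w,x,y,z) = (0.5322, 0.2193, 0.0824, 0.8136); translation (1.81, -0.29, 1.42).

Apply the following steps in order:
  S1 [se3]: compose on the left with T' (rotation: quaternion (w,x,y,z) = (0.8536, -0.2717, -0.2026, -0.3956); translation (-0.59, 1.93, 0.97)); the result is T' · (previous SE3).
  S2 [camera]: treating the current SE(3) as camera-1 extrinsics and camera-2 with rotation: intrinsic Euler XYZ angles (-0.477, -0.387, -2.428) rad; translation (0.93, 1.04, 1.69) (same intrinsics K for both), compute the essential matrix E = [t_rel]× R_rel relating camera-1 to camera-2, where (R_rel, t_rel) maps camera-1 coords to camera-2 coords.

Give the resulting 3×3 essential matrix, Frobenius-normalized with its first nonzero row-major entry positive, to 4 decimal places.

matrix = [0.0403 -0.2475 0.2893; 0.5813 -0.1548 -0.3643; 0.1774 -0.4218 0.3865]

after S1 (compose_se3): R=[0.4692 -0.8799 0.0743; 0.8452 0.4719 0.2508; -0.2558 -0.0548 0.9652], t=(0.0912, 1.6367, 3.1669)
after S2 (essential): [0.0403 -0.2475 0.2893; 0.5813 -0.1548 -0.3643; 0.1774 -0.4218 0.3865]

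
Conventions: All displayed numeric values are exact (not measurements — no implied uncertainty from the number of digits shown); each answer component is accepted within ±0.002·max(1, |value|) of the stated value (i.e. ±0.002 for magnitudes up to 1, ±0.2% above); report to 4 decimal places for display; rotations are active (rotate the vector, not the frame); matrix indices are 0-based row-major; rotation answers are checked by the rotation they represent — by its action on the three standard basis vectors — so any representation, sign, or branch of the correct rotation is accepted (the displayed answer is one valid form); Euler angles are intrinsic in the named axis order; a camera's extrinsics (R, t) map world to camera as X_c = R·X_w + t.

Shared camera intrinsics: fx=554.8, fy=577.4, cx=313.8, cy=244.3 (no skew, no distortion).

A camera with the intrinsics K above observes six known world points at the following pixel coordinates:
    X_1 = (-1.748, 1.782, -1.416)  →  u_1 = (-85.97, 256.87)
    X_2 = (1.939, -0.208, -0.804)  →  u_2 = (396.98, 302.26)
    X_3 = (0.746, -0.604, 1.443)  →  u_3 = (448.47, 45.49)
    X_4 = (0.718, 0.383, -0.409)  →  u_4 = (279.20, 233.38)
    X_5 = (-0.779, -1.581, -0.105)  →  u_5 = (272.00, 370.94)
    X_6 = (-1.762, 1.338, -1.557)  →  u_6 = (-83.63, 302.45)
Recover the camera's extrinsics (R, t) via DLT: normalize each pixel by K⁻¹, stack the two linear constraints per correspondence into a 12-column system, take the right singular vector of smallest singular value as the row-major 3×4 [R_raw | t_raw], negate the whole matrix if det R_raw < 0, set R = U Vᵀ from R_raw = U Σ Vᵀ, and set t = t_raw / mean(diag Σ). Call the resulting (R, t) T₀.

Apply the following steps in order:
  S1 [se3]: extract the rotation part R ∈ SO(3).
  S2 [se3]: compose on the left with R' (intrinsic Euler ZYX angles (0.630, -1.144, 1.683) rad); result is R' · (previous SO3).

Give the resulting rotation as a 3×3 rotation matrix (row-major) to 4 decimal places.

source (pnp_recover): camera pose = R=[0.7480 -0.5798 0.3230; 0.0122 -0.4746 -0.8801; 0.6635 0.6623 -0.3480], t=(-0.4900, -0.2800, 4.0501)
after S1 (rot_of_se3): [0.7480 -0.5798 0.3230; 0.0122 -0.4746 -0.8801; 0.6635 0.6623 -0.3480]
after S2 (compose_so3): [0.6852 0.5639 0.4609; -0.3181 -0.3376 0.8859; 0.6552 -0.7537 -0.0519]

rotation (matrix) = ((0.6852, 0.5639, 0.4609), (-0.3181, -0.3376, 0.8859), (0.6552, -0.7537, -0.0519))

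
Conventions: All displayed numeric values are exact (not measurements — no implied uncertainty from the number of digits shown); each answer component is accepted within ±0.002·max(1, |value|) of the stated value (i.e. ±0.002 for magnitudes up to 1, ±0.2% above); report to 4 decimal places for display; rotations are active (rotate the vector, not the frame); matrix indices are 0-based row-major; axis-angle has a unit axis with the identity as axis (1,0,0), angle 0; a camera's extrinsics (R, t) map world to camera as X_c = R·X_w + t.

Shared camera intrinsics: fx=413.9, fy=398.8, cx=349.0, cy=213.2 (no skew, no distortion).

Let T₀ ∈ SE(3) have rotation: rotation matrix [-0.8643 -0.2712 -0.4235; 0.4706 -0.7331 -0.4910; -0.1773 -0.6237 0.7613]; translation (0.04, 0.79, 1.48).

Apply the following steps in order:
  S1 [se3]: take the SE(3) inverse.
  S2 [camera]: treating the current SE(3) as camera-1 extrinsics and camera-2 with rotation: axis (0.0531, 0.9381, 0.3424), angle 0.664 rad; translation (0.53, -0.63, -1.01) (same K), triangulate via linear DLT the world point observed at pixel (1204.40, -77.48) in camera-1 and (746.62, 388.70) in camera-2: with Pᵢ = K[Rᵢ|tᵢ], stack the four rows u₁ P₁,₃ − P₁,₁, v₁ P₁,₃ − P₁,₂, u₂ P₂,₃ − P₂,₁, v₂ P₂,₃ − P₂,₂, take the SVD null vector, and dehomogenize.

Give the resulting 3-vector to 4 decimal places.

result = (-0.6114, 1.1189, 1.7550)

after S1 (invert_se3): R=[-0.8643 0.4706 -0.1773; -0.2712 -0.7331 -0.6237; -0.4235 -0.4910 0.7613], t=(-0.0748, 1.5131, -0.7219)
after S2 (triangulate): (-0.6114, 1.1189, 1.7550)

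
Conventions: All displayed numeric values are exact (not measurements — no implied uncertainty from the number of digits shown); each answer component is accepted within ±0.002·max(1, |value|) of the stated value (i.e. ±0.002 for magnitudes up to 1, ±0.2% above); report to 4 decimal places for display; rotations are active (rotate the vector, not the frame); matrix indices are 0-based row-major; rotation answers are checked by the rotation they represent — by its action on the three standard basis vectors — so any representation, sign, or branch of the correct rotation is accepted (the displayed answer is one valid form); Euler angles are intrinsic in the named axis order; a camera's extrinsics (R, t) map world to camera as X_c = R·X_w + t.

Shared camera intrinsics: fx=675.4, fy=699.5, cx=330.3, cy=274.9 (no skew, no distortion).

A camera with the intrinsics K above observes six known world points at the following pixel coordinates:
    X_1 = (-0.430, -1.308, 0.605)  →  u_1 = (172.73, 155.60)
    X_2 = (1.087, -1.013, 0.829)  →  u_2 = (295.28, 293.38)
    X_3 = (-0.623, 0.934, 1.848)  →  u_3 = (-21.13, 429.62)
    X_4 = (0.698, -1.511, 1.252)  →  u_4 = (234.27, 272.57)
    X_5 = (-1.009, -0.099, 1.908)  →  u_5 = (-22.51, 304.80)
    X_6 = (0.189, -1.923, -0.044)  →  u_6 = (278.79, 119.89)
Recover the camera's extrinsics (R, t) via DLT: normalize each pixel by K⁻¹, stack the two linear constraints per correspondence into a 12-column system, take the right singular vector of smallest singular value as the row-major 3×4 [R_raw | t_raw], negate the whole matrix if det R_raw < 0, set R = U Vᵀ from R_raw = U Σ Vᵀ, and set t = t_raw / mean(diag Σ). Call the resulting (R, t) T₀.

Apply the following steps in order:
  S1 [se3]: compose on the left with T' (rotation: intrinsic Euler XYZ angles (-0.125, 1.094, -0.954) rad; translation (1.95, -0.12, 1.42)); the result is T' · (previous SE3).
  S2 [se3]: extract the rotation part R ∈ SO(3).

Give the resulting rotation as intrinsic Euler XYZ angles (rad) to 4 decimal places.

source (pnp_recover): camera pose = R=[0.7454 0.0743 -0.6625; 0.5434 0.5080 0.6683; 0.3862 -0.8582 0.3383], t=(-0.5001, -0.4700, 4.4904)
after S1 (compose_se3): R=[0.7444 -0.5526 0.3749; -0.3662 0.1317 0.9212; -0.5584 -0.8230 -0.1043], t=(5.6309, 0.3464, 4.0408)
after S2 (rot_of_se3): [0.7444 -0.5526 0.3749; -0.3662 0.1317 0.9212; -0.5584 -0.8230 -0.1043]

rotation (euler_xyz) = (-1.6836, 0.3843, 0.6386)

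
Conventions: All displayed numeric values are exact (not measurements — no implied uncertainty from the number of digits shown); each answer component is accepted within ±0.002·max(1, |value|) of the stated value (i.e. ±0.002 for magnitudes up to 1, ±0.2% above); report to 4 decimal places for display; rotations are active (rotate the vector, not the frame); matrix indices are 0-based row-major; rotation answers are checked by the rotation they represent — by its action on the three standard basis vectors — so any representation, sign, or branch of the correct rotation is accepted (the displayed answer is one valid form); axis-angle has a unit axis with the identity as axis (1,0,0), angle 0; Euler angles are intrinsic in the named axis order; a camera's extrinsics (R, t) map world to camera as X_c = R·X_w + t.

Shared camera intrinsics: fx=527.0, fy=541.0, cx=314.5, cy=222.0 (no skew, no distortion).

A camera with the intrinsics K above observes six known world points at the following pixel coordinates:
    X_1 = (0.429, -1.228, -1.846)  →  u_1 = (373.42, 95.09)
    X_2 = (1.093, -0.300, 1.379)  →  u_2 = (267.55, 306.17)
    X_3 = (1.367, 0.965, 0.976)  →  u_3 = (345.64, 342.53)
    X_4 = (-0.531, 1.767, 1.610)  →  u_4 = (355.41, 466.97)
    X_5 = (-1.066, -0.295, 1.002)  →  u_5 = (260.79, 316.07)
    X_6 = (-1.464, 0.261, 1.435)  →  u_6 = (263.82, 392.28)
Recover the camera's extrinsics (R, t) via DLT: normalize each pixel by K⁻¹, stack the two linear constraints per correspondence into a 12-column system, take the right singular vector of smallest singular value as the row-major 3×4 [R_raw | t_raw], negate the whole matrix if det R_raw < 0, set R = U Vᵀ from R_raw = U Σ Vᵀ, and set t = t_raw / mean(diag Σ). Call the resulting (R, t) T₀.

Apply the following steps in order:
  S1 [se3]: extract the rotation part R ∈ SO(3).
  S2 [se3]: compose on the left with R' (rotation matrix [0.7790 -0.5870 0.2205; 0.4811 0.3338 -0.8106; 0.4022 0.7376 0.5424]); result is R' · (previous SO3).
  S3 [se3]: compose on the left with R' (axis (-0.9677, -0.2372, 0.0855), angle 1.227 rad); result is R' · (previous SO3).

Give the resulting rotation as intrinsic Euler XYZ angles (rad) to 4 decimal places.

rotation (euler_xyz) = (0.2869, -1.4997, 0.5622)

source (pnp_recover): camera pose = R=[0.0679 0.7172 -0.6936; -0.0167 0.6959 0.7179; 0.9975 -0.0372 0.0593], t=(0.3799, 0.4899, 6.8693)
after S1 (rot_of_se3): [0.0679 0.7172 -0.6936; -0.0167 0.6959 0.7179; 0.9975 -0.0372 0.0593]
after S2 (compose_so3): [0.2827 0.1420 -0.9486; -0.7815 0.6075 -0.1420; 0.5561 0.7816 0.2827]
after S3 (compose_so3): [0.0601 -0.0379 -0.9975; 0.2724 0.9620 -0.0201; 0.9603 -0.2705 0.0682]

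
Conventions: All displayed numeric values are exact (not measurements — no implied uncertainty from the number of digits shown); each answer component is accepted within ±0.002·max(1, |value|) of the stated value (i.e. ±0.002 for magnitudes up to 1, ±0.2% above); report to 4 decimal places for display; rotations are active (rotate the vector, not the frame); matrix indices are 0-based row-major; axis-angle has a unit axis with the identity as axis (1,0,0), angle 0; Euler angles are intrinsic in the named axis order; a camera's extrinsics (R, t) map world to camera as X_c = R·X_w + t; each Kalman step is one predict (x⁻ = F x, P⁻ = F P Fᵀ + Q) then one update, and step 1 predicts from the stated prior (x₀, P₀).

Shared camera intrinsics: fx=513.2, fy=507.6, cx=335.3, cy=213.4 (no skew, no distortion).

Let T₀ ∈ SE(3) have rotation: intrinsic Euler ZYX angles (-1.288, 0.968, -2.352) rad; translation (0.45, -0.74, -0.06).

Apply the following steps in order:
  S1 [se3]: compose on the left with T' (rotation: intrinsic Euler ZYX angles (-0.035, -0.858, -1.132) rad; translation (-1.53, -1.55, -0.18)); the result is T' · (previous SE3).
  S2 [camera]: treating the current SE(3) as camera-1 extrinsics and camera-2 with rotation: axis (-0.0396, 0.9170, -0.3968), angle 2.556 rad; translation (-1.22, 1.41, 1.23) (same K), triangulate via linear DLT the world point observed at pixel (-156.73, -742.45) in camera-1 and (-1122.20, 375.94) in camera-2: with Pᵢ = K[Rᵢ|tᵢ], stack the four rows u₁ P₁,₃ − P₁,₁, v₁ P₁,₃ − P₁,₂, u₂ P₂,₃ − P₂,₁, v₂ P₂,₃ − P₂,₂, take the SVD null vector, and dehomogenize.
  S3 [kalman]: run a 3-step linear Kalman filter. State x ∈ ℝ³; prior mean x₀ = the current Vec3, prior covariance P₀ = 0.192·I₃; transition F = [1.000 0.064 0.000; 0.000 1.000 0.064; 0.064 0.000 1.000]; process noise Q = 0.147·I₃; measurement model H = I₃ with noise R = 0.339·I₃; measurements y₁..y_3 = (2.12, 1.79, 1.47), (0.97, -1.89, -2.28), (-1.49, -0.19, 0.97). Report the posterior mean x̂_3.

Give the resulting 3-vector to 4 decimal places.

result = (0.0455, -0.4935, 0.1281)

after S1 (compose_se3): R=[-0.0388 -0.1766 0.9835; -0.9763 -0.2032 -0.0750; 0.2131 -0.9631 -0.1645], t=(-1.7360, -1.9117, 0.5819)
after S2 (triangulate): (1.8536, -0.9045, -0.1496)
after S3 (kf_track): (0.0455, -0.4935, 0.1281)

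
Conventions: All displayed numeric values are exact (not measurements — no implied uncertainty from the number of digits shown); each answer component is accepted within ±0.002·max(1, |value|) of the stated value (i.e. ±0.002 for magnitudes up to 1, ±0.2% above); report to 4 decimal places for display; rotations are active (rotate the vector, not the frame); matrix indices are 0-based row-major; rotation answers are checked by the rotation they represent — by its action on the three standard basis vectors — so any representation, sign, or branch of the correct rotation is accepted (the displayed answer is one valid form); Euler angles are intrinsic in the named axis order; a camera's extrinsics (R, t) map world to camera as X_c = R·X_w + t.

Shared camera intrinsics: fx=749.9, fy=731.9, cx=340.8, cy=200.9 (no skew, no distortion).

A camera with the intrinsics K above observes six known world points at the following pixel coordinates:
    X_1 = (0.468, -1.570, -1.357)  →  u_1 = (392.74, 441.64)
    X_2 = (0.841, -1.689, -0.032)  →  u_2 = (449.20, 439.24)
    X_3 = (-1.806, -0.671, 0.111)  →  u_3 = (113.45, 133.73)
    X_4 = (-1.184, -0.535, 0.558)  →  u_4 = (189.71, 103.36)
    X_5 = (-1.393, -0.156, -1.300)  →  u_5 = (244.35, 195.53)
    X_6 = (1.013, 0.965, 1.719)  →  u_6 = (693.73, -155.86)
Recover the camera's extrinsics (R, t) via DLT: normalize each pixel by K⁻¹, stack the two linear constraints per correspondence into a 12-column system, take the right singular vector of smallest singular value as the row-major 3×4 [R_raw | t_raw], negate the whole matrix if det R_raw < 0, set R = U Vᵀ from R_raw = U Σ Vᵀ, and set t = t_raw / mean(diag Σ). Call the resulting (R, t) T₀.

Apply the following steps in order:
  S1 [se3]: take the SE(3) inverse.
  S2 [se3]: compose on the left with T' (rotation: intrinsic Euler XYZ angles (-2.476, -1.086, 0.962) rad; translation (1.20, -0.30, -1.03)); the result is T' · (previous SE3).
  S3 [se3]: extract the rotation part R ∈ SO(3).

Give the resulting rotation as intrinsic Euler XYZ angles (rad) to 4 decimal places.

rotation (euler_xyz) = (0.7154, 0.5680, -1.3841)

source (pnp_recover): camera pose = R=[0.9179 0.3907 -0.0691; 0.3096 -0.8142 -0.4912; -0.2482 0.4295 -0.8683], t=(0.4500, -0.3800, 4.8100)
after S1 (invert_se3): R=[0.9179 0.3096 -0.2482; 0.3907 -0.8142 0.4295; -0.0691 -0.4912 -0.8683], t=(0.8984, -2.5509, 4.0211)
after S2 (compose_se3): R=[0.1564 0.8283 0.5379; -0.6762 0.4868 -0.5530; -0.7199 -0.2773 0.6363], t=(-1.1431, 2.8490, -3.8720)
after S3 (rot_of_se3): [0.1564 0.8283 0.5379; -0.6762 0.4868 -0.5530; -0.7199 -0.2773 0.6363]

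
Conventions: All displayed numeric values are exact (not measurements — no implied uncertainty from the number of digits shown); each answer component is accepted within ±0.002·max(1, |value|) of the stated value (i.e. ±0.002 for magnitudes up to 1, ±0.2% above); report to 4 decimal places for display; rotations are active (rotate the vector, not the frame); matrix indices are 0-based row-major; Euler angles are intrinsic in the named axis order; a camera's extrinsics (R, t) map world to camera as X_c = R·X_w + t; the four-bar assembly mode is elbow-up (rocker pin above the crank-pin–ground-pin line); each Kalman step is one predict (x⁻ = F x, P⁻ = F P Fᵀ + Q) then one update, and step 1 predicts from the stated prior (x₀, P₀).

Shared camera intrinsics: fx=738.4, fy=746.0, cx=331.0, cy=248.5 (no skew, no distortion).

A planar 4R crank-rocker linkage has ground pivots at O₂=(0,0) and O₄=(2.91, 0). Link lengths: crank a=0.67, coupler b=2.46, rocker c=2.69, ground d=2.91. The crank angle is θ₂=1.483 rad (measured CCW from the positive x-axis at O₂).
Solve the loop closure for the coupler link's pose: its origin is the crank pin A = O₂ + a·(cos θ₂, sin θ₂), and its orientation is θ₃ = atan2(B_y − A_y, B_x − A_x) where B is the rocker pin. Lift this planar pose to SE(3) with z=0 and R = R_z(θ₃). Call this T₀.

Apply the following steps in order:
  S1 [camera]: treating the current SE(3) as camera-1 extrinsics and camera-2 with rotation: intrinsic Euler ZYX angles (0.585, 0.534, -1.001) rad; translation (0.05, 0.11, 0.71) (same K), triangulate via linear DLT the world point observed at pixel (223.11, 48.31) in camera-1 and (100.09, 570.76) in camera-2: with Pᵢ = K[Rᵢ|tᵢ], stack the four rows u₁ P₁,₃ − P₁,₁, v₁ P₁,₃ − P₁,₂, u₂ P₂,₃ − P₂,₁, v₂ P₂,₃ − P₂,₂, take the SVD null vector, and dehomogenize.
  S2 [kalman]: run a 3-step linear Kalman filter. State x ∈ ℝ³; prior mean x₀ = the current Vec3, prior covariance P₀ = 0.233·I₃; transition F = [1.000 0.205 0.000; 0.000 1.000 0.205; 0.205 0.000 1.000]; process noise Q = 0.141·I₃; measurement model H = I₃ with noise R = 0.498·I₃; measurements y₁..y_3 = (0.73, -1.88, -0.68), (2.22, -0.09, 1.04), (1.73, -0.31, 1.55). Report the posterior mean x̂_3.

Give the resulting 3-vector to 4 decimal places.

source (fourbar_fk): coupler pose = R=[0.6951 -0.7189 0.0000; 0.7189 0.6951 0.0000; 0.0000 0.0000 1.0000], t=(0.0587, 0.6674, 0.0000)
after S1 (triangulate): (-1.0876, -0.5786, 1.9253)
after S2 (kf_track): (1.0379, -0.1608, 1.2948)

result = (1.0379, -0.1608, 1.2948)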